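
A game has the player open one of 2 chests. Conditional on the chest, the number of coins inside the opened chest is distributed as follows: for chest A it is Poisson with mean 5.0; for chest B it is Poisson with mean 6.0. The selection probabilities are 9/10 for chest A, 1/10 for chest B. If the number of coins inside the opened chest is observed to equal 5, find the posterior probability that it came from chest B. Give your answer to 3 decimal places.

0.092

Likelihoods P(X=5 | ·): A: 0.175467; B: 0.160623.
Posterior ∝ prior × likelihood. Numerator for B: 0.1·0.160623 = 0.0160623.
Normalizing constant: 0.9·0.175467 + 0.1·0.160623 = 0.173983.
P(B | observation) = 0.0160623 / 0.173983 = 0.0923212.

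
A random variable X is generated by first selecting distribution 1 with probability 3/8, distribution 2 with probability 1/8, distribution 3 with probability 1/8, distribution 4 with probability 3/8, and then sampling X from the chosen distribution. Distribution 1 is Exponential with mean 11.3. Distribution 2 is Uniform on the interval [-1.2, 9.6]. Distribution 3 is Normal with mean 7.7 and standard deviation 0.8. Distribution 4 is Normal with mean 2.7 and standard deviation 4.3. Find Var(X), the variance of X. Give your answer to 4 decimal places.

Per component, 1: μ=11.3, E[X²]=255.38; 2: μ=4.2, E[X²]=27.36; 3: μ=7.7, E[X²]=59.93; 4: μ=2.7, E[X²]=25.78.
E[X] = 0.375·11.3 + 0.125·4.2 + 0.125·7.7 + 0.375·2.7 = 6.7375.
E[X²] = 0.375·255.38 + 0.125·27.36 + 0.125·59.93 + 0.375·25.78 = 116.346.
Var(X) = E[X²] − (E[X])² = 116.346 − 45.3939 = 70.9523.

70.9523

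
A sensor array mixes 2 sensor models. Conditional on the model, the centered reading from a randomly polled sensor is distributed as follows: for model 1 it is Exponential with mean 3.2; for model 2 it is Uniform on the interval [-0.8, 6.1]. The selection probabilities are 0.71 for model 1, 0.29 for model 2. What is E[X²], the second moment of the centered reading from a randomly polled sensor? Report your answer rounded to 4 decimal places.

17.7279

For each component E[X²] = Var + (mean)², giving 1: 20.48; 2: 10.99.
Overall E[X²] = 0.71·20.48 + 0.29·10.99 = 17.7279.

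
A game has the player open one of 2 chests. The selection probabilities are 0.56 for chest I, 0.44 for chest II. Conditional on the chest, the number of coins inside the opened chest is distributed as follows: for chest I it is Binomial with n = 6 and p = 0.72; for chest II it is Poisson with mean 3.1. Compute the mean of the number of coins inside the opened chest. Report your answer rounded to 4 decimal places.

3.7832

Component means — I: 4.32; II: 3.1.
E[X] = 0.56·4.32 + 0.44·3.1 = 3.7832.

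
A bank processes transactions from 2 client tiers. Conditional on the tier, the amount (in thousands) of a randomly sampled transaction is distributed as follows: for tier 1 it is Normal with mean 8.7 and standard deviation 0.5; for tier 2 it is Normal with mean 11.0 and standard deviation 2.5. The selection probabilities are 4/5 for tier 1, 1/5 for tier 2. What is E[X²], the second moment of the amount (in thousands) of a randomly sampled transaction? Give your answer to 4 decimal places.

86.2020

For each component E[X²] = Var + (mean)², giving 1: 75.94; 2: 127.25.
Overall E[X²] = 0.8·75.94 + 0.2·127.25 = 86.202.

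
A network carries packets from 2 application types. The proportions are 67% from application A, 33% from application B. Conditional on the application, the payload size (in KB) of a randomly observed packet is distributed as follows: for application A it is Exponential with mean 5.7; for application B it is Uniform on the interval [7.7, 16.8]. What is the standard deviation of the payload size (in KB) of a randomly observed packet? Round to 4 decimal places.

5.7906

Per component, A: μ=5.7, E[X²]=64.98; B: μ=12.25, E[X²]=156.963.
E[X] = 0.67·5.7 + 0.33·12.25 = 7.8615.
E[X²] = 0.67·64.98 + 0.33·156.963 = 95.3345.
Var(X) = E[X²] − (E[X])² = 95.3345 − 61.8032 = 33.5313.
SD(X) = √33.5313 = 5.79062.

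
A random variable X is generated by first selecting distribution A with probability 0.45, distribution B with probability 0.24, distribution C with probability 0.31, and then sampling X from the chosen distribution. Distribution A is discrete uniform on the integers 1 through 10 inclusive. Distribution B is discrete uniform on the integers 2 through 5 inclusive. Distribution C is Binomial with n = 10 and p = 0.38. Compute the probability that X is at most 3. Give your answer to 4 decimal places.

0.3894

Conditional on each component, P(X ≤ 3): A: 0.3; B: 0.5; C: 0.433597.
By total probability, P(X ≤ 3) = 0.45·0.3 + 0.24·0.5 + 0.31·0.433597 = 0.389415.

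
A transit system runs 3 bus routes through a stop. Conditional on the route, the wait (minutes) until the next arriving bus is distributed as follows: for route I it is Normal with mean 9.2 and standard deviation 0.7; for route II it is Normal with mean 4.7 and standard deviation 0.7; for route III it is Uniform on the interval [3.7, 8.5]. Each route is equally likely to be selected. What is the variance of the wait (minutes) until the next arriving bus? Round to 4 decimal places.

Per component, I: μ=9.2, E[X²]=85.13; II: μ=4.7, E[X²]=22.58; III: μ=6.1, E[X²]=39.13.
E[X] = 0.333333·9.2 + 0.333333·4.7 + 0.333333·6.1 = 6.66667.
E[X²] = 0.333333·85.13 + 0.333333·22.58 + 0.333333·39.13 = 48.9467.
Var(X) = E[X²] − (E[X])² = 48.9467 − 44.4444 = 4.50222.

4.5022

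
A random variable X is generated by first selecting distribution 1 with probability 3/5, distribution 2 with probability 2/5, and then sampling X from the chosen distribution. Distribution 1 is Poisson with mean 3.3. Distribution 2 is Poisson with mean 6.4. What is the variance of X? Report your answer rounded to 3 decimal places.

Per component, 1: μ=3.3, E[X²]=14.19; 2: μ=6.4, E[X²]=47.36.
E[X] = 0.6·3.3 + 0.4·6.4 = 4.54.
E[X²] = 0.6·14.19 + 0.4·47.36 = 27.458.
Var(X) = E[X²] − (E[X])² = 27.458 − 20.6116 = 6.8464.

6.846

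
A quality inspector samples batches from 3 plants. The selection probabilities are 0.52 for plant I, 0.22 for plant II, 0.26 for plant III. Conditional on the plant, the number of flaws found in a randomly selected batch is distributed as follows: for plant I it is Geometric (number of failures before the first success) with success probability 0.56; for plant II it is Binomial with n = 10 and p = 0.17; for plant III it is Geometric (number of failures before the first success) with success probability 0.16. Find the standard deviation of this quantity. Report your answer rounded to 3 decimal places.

Per component, I: μ=0.785714, E[X²]=2.02041; II: μ=1.7, E[X²]=4.301; III: μ=5.25, E[X²]=60.375.
E[X] = 0.52·0.785714 + 0.22·1.7 + 0.26·5.25 = 2.14757.
E[X²] = 0.52·2.02041 + 0.22·4.301 + 0.26·60.375 = 17.6943.
Var(X) = E[X²] − (E[X])² = 17.6943 − 4.61206 = 13.0823.
SD(X) = √13.0823 = 3.61694.

3.617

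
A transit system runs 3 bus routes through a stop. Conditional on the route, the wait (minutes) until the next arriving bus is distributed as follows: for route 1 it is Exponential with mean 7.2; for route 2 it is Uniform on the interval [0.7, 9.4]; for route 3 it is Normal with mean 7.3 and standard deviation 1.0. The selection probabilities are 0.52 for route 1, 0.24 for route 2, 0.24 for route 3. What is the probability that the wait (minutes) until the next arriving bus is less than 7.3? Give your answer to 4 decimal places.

0.6334

Conditional on each route, P(X < 7.3): 1: 0.637195; 2: 0.758621; 3: 0.5.
By total probability, P(X < 7.3) = 0.52·0.637195 + 0.24·0.758621 + 0.24·0.5 = 0.63341.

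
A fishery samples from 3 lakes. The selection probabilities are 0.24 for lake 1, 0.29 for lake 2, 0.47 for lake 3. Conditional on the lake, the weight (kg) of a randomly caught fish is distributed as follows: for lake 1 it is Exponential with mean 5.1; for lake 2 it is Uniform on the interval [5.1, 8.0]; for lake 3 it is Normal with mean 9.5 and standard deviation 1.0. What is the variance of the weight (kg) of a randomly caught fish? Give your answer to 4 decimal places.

10.4319

Per component, 1: μ=5.1, E[X²]=52.02; 2: μ=6.55, E[X²]=43.6033; 3: μ=9.5, E[X²]=91.25.
E[X] = 0.24·5.1 + 0.29·6.55 + 0.47·9.5 = 7.5885.
E[X²] = 0.24·52.02 + 0.29·43.6033 + 0.47·91.25 = 68.0173.
Var(X) = E[X²] − (E[X])² = 68.0173 − 57.5853 = 10.4319.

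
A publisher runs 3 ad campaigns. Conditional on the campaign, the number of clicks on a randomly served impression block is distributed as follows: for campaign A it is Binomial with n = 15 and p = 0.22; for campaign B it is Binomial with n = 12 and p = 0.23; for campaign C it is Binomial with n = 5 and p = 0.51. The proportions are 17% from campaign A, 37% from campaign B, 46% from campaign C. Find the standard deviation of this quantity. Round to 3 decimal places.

1.367

Per component, A: μ=3.3, E[X²]=13.464; B: μ=2.76, E[X²]=9.7428; C: μ=2.55, E[X²]=7.752.
E[X] = 0.17·3.3 + 0.37·2.76 + 0.46·2.55 = 2.7552.
E[X²] = 0.17·13.464 + 0.37·9.7428 + 0.46·7.752 = 9.45964.
Var(X) = E[X²] − (E[X])² = 9.45964 − 7.59113 = 1.86851.
SD(X) = √1.86851 = 1.36693.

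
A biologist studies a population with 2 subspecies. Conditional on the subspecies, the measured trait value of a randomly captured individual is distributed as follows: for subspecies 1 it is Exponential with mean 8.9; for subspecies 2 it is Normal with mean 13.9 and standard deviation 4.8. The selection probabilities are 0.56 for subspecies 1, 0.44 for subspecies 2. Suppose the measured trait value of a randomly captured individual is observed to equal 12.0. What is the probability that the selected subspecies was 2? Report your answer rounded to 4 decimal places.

Likelihoods f(12.0 | ·): 1: 0.0291773; 2: 0.0768503.
Posterior ∝ prior × likelihood. Numerator for 2: 0.44·0.0768503 = 0.0338141.
Normalizing constant: 0.56·0.0291773 + 0.44·0.0768503 = 0.0501534.
P(2 | observation) = 0.0338141 / 0.0501534 = 0.674214.

0.6742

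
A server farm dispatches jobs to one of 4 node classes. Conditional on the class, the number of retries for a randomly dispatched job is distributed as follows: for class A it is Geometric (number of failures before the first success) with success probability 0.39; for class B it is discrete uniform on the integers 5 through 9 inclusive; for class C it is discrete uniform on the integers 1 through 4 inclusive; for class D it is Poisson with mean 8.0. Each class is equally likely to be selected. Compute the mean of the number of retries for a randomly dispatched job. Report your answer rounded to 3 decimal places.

4.766

Component means — A: 1.5641; B: 7; C: 2.5; D: 8.
E[X] = 0.25·1.5641 + 0.25·7 + 0.25·2.5 + 0.25·8 = 4.76603.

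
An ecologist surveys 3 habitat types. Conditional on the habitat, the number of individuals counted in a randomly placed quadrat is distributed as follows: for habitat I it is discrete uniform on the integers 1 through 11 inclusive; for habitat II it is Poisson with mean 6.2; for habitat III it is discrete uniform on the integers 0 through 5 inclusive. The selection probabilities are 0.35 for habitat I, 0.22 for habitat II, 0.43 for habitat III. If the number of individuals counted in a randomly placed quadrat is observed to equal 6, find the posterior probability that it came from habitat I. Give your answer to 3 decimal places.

0.475

Likelihoods P(X=6 | ·): I: 0.0909091; II: 0.1601; III: 0.
Posterior ∝ prior × likelihood. Numerator for I: 0.35·0.0909091 = 0.0318182.
Normalizing constant: 0.35·0.0909091 + 0.22·0.1601 + 0.43·0 = 0.0670402.
P(I | observation) = 0.0318182 / 0.0670402 = 0.474613.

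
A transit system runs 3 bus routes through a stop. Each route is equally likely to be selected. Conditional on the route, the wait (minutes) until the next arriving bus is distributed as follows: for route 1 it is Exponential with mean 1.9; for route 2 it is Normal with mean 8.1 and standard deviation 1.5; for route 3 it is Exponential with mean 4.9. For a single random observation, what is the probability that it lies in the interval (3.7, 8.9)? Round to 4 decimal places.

0.3807

Conditional on each route, P(3.7 < X < 8.9): 1: 0.133409; 2: 0.701422; 3: 0.307341.
By total probability, P(3.7 < X < 8.9) = 0.333333·0.133409 + 0.333333·0.701422 + 0.333333·0.307341 = 0.380724.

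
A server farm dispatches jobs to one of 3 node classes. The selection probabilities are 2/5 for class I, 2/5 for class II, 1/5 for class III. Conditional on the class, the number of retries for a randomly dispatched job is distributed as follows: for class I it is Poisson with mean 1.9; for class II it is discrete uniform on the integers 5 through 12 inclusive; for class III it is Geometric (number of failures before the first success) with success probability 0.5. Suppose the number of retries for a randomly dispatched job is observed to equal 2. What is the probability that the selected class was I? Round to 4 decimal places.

Likelihoods P(X=2 | ·): I: 0.269971; II: 0; III: 0.125.
Posterior ∝ prior × likelihood. Numerator for I: 0.4·0.269971 = 0.107989.
Normalizing constant: 0.4·0.269971 + 0.4·0 + 0.2·0.125 = 0.132989.
P(I | observation) = 0.107989 / 0.132989 = 0.812014.

0.8120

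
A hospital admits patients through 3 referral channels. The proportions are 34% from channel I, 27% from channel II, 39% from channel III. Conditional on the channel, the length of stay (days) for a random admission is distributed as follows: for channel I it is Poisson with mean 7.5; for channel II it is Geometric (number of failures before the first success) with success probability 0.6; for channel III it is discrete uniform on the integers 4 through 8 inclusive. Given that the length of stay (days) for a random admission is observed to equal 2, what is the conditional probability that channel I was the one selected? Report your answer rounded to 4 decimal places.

0.1695

Likelihoods P(X=2 | ·): I: 0.0155555; II: 0.096; III: 0.
Posterior ∝ prior × likelihood. Numerator for I: 0.34·0.0155555 = 0.00528887.
Normalizing constant: 0.34·0.0155555 + 0.27·0.096 + 0.39·0 = 0.0312089.
P(I | observation) = 0.00528887 / 0.0312089 = 0.169467.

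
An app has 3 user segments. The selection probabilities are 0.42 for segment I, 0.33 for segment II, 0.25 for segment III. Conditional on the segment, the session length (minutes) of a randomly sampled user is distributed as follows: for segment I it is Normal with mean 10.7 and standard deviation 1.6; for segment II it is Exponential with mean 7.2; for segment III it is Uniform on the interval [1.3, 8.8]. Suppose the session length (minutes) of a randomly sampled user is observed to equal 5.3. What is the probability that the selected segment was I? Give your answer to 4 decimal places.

Likelihoods f(5.3 | ·): I: 0.000838199; II: 0.066524; III: 0.133333.
Posterior ∝ prior × likelihood. Numerator for I: 0.42·0.000838199 = 0.000352044.
Normalizing constant: 0.42·0.000838199 + 0.33·0.066524 + 0.25·0.133333 = 0.0556383.
P(I | observation) = 0.000352044 / 0.0556383 = 0.00632736.

0.0063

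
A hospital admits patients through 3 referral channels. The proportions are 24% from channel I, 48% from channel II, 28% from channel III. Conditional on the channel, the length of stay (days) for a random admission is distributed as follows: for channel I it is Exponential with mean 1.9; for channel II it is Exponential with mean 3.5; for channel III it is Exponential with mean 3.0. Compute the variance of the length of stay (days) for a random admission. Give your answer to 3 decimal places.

9.676

Per component, I: μ=1.9, E[X²]=7.22; II: μ=3.5, E[X²]=24.5; III: μ=3, E[X²]=18.
E[X] = 0.24·1.9 + 0.48·3.5 + 0.28·3 = 2.976.
E[X²] = 0.24·7.22 + 0.48·24.5 + 0.28·18 = 18.5328.
Var(X) = E[X²] − (E[X])² = 18.5328 − 8.85658 = 9.67622.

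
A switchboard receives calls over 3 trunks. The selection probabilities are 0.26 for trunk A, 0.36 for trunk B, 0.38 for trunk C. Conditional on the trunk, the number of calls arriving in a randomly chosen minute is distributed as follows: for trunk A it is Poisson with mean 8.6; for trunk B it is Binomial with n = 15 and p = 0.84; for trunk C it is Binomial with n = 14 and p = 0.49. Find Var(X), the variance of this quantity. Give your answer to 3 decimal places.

Per component, A: μ=8.6, E[X²]=82.56; B: μ=12.6, E[X²]=160.776; C: μ=6.86, E[X²]=50.5582.
E[X] = 0.26·8.6 + 0.36·12.6 + 0.38·6.86 = 9.3788.
E[X²] = 0.26·82.56 + 0.36·160.776 + 0.38·50.5582 = 98.5571.
Var(X) = E[X²] − (E[X])² = 98.5571 − 87.9619 = 10.5952.

10.595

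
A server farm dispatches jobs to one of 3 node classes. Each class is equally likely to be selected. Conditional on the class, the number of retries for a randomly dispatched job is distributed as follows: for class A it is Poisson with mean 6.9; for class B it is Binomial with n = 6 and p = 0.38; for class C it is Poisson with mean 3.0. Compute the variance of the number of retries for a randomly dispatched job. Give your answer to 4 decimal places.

7.8904

Per component, A: μ=6.9, E[X²]=54.51; B: μ=2.28, E[X²]=6.612; C: μ=3, E[X²]=12.
E[X] = 0.333333·6.9 + 0.333333·2.28 + 0.333333·3 = 4.06.
E[X²] = 0.333333·54.51 + 0.333333·6.612 + 0.333333·12 = 24.374.
Var(X) = E[X²] − (E[X])² = 24.374 − 16.4836 = 7.8904.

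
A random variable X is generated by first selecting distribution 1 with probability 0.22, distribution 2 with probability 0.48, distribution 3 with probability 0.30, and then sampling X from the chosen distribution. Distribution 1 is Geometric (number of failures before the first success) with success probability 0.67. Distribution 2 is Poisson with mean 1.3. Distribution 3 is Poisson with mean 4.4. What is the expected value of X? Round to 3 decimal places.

Component means — 1: 0.492537; 2: 1.3; 3: 4.4.
E[X] = 0.22·0.492537 + 0.48·1.3 + 0.3·4.4 = 2.05236.

2.052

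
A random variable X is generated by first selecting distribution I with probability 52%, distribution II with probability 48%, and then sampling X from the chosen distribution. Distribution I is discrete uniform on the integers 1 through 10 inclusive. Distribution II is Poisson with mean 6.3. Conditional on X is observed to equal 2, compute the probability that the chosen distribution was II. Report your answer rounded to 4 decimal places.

Likelihoods P(X=2 | ·): I: 0.1; II: 0.0364415.
Posterior ∝ prior × likelihood. Numerator for II: 0.48·0.0364415 = 0.0174919.
Normalizing constant: 0.52·0.1 + 0.48·0.0364415 = 0.0694919.
P(II | observation) = 0.0174919 / 0.0694919 = 0.251711.

0.2517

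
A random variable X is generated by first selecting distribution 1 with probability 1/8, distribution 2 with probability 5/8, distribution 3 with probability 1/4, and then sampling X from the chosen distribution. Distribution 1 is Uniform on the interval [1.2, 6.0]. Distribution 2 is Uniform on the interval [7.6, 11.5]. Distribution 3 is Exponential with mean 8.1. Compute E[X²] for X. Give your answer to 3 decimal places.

92.459

For each component E[X²] = Var + (mean)², giving 1: 14.88; 2: 92.47; 3: 131.22.
Overall E[X²] = 0.125·14.88 + 0.625·92.47 + 0.25·131.22 = 92.4588.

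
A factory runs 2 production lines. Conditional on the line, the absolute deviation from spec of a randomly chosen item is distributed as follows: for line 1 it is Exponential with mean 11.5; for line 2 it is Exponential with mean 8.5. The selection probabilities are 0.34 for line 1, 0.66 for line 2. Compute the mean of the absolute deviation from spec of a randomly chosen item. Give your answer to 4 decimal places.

9.5200

Component means — 1: 11.5; 2: 8.5.
E[X] = 0.34·11.5 + 0.66·8.5 = 9.52.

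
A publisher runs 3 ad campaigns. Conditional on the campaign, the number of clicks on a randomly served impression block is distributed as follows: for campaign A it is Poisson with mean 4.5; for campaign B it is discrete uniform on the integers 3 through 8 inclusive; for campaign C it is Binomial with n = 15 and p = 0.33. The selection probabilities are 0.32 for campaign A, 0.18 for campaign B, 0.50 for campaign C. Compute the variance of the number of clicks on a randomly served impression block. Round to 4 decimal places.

3.7405

Per component, A: μ=4.5, E[X²]=24.75; B: μ=5.5, E[X²]=33.1667; C: μ=4.95, E[X²]=27.819.
E[X] = 0.32·4.5 + 0.18·5.5 + 0.5·4.95 = 4.905.
E[X²] = 0.32·24.75 + 0.18·33.1667 + 0.5·27.819 = 27.7995.
Var(X) = E[X²] − (E[X])² = 27.7995 − 24.059 = 3.74047.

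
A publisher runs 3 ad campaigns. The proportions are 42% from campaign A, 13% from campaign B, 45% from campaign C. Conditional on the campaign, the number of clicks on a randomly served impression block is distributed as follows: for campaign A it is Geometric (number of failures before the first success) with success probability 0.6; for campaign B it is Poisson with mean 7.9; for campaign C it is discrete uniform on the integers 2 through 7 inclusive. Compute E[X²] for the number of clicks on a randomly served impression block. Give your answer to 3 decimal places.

20.219

For each component E[X²] = Var + (mean)², giving A: 1.55556; B: 70.31; C: 23.1667.
Overall E[X²] = 0.42·1.55556 + 0.13·70.31 + 0.45·23.1667 = 20.2186.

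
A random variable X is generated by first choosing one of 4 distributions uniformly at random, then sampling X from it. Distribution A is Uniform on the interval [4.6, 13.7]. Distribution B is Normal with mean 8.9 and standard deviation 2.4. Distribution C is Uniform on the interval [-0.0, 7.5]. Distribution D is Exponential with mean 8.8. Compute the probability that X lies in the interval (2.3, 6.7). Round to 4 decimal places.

0.3243

Conditional on each component, P(2.3 < X < 6.7): A: 0.230769; B: 0.176679; C: 0.586667; D: 0.302972.
By total probability, P(2.3 < X < 6.7) = 0.25·0.230769 + 0.25·0.176679 + 0.25·0.586667 + 0.25·0.302972 = 0.324272.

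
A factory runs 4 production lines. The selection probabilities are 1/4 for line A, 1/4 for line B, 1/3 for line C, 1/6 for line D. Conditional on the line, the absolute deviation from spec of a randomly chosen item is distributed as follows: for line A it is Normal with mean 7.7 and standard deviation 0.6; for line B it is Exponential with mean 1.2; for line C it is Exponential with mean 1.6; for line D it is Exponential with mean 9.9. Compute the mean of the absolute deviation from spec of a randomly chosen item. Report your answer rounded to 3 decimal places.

Component means — A: 7.7; B: 1.2; C: 1.6; D: 9.9.
E[X] = 0.25·7.7 + 0.25·1.2 + 0.333333·1.6 + 0.166667·9.9 = 4.40833.

4.408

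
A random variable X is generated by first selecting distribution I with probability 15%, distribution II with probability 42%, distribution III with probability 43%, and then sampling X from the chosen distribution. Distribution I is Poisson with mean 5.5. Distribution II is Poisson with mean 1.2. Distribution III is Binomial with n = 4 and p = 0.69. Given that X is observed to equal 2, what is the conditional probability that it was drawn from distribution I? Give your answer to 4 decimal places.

0.0425

Likelihoods P(X=2 | ·): I: 0.0618124; II: 0.21686; III: 0.274519.
Posterior ∝ prior × likelihood. Numerator for I: 0.15·0.0618124 = 0.00927186.
Normalizing constant: 0.15·0.0618124 + 0.42·0.21686 + 0.43·0.274519 = 0.218396.
P(I | observation) = 0.00927186 / 0.218396 = 0.0424543.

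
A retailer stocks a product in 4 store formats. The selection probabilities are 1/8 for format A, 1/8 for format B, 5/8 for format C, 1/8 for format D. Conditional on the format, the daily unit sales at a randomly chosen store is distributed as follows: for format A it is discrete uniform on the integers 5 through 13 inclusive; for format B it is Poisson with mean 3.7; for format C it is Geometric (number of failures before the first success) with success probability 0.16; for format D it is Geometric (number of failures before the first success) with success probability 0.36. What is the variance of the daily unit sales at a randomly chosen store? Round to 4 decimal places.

Per component, A: μ=9, E[X²]=87.6667; B: μ=3.7, E[X²]=17.39; C: μ=5.25, E[X²]=60.375; D: μ=1.77778, E[X²]=8.09877.
E[X] = 0.125·9 + 0.125·3.7 + 0.625·5.25 + 0.125·1.77778 = 5.09097.
E[X²] = 0.125·87.6667 + 0.125·17.39 + 0.625·60.375 + 0.125·8.09877 = 51.8788.
Var(X) = E[X²] − (E[X])² = 51.8788 − 25.918 = 25.9608.

25.9608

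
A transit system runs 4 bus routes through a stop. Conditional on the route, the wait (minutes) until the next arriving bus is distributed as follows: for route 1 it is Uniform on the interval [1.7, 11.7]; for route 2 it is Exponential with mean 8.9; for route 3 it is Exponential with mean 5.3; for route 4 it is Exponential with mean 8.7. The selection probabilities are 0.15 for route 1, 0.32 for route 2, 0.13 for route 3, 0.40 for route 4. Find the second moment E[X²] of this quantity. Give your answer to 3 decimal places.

126.533

For each component E[X²] = Var + (mean)², giving 1: 53.2233; 2: 158.42; 3: 56.18; 4: 151.38.
Overall E[X²] = 0.15·53.2233 + 0.32·158.42 + 0.13·56.18 + 0.4·151.38 = 126.533.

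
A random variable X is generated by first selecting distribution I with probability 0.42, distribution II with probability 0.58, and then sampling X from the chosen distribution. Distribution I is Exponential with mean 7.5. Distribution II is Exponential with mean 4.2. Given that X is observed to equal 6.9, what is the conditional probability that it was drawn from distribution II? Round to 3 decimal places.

Likelihoods f(6.9 | ·): I: 0.0531359; II: 0.046054.
Posterior ∝ prior × likelihood. Numerator for II: 0.58·0.046054 = 0.0267113.
Normalizing constant: 0.42·0.0531359 + 0.58·0.046054 = 0.0490284.
P(II | observation) = 0.0267113 / 0.0490284 = 0.544813.

0.545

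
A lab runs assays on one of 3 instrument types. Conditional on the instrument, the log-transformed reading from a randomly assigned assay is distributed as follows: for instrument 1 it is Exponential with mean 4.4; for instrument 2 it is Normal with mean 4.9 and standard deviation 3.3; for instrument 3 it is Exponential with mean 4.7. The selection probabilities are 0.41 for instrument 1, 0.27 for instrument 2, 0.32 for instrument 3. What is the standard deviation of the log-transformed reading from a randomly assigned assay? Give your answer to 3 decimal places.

4.241

Per component, 1: μ=4.4, E[X²]=38.72; 2: μ=4.9, E[X²]=34.9; 3: μ=4.7, E[X²]=44.18.
E[X] = 0.41·4.4 + 0.27·4.9 + 0.32·4.7 = 4.631.
E[X²] = 0.41·38.72 + 0.27·34.9 + 0.32·44.18 = 39.4358.
Var(X) = E[X²] − (E[X])² = 39.4358 − 21.4462 = 17.9896.
SD(X) = √17.9896 = 4.24142.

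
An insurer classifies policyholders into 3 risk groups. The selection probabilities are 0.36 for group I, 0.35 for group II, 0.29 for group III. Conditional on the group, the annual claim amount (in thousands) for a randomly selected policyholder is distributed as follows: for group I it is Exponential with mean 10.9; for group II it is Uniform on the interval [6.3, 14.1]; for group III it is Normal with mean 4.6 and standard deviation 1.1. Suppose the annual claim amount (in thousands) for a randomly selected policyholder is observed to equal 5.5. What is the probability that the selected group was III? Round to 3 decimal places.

0.791

Likelihoods f(5.5 | ·): I: 0.0553903; II: 0; III: 0.25951.
Posterior ∝ prior × likelihood. Numerator for III: 0.29·0.25951 = 0.0752579.
Normalizing constant: 0.36·0.0553903 + 0.35·0 + 0.29·0.25951 = 0.0951985.
P(III | observation) = 0.0752579 / 0.0951985 = 0.790537.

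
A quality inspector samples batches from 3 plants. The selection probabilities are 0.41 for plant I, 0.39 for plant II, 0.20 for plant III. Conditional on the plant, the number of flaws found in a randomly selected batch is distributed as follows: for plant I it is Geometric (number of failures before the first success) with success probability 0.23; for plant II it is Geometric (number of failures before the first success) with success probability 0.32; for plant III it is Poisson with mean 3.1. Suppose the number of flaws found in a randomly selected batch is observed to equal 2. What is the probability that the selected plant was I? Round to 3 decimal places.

Likelihoods P(X=2 | ·): I: 0.136367; II: 0.147968; III: 0.216461.
Posterior ∝ prior × likelihood. Numerator for I: 0.41·0.136367 = 0.0559105.
Normalizing constant: 0.41·0.136367 + 0.39·0.147968 + 0.2·0.216461 = 0.15691.
P(I | observation) = 0.0559105 / 0.15691 = 0.356321.

0.356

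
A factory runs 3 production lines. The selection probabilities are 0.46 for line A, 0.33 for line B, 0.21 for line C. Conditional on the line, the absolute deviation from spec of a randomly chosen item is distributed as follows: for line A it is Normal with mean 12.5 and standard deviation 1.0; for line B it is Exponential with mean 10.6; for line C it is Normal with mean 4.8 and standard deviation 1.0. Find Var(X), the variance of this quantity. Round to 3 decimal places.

Per component, A: μ=12.5, E[X²]=157.25; B: μ=10.6, E[X²]=224.72; C: μ=4.8, E[X²]=24.04.
E[X] = 0.46·12.5 + 0.33·10.6 + 0.21·4.8 = 10.256.
E[X²] = 0.46·157.25 + 0.33·224.72 + 0.21·24.04 = 151.541.
Var(X) = E[X²] − (E[X])² = 151.541 − 105.186 = 46.3555.

46.355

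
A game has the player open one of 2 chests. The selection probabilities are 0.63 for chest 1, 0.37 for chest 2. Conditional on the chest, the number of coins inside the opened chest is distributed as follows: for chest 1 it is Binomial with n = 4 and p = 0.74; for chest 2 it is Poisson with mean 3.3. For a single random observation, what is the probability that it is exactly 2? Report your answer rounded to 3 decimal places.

0.214

Conditional on each chest, P(X = 2): 1: 0.222107; 2: 0.200829.
By total probability, P(X = 2) = 0.63·0.222107 + 0.37·0.200829 = 0.214234.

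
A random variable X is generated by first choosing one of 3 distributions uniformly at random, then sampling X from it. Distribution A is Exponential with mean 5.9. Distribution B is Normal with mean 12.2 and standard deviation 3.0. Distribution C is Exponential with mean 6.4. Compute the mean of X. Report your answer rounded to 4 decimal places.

Component means — A: 5.9; B: 12.2; C: 6.4.
E[X] = 0.333333·5.9 + 0.333333·12.2 + 0.333333·6.4 = 8.16667.

8.1667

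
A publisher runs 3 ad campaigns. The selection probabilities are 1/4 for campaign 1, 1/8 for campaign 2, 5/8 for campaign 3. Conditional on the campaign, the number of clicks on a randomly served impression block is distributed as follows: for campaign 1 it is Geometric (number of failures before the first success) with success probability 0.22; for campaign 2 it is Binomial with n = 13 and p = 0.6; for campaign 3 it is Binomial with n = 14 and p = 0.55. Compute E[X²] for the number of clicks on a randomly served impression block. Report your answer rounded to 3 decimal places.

For each component E[X²] = Var + (mean)², giving 1: 28.686; 2: 63.96; 3: 62.755.
Overall E[X²] = 0.25·28.686 + 0.125·63.96 + 0.625·62.755 = 54.3884.

54.388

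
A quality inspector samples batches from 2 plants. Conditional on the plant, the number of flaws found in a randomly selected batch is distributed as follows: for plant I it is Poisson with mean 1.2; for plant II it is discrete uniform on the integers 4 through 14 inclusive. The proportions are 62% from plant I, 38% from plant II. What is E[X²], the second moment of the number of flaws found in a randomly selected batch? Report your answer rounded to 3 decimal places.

For each component E[X²] = Var + (mean)², giving I: 2.64; II: 91.
Overall E[X²] = 0.62·2.64 + 0.38·91 = 36.2168.

36.217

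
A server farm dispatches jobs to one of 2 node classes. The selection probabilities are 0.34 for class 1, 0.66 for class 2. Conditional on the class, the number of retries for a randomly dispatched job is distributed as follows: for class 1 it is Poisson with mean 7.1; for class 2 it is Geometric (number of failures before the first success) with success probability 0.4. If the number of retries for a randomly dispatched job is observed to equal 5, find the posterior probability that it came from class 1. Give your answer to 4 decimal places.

Likelihoods P(X=5 | ·): 1: 0.124057; 2: 0.031104.
Posterior ∝ prior × likelihood. Numerator for 1: 0.34·0.124057 = 0.0421792.
Normalizing constant: 0.34·0.124057 + 0.66·0.031104 = 0.0627079.
P(1 | observation) = 0.0421792 / 0.0627079 = 0.672631.

0.6726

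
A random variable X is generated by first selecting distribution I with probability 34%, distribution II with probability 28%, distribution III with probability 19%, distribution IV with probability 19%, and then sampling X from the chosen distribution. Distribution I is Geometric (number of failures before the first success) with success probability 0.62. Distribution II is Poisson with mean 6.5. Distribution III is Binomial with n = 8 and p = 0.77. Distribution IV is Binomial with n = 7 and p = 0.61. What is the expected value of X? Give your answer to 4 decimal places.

Component means — I: 0.612903; II: 6.5; III: 6.16; IV: 4.27.
E[X] = 0.34·0.612903 + 0.28·6.5 + 0.19·6.16 + 0.19·4.27 = 4.01009.

4.0101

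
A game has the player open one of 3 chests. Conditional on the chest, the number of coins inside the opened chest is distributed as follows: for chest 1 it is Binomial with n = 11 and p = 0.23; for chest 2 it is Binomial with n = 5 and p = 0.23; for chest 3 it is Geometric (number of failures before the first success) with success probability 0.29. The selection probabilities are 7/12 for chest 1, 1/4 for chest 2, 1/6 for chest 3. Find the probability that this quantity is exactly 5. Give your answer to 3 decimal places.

Conditional on each chest, P(X = 5): 1: 0.0619763; 2: 0.000643634; 3: 0.0523227.
By total probability, P(X = 5) = 0.583333·0.0619763 + 0.25·0.000643634 + 0.166667·0.0523227 = 0.0450342.

0.045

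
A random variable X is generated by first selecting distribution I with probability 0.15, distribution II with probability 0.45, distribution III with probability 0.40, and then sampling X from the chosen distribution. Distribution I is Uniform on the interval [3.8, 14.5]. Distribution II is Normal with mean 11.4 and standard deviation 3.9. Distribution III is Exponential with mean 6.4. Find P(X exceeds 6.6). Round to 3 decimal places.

0.654

Conditional on each component, P(X > 6.6): I: 0.738318; II: 0.890795; III: 0.356561.
By total probability, P(X > 6.6) = 0.15·0.738318 + 0.45·0.890795 + 0.4·0.356561 = 0.65423.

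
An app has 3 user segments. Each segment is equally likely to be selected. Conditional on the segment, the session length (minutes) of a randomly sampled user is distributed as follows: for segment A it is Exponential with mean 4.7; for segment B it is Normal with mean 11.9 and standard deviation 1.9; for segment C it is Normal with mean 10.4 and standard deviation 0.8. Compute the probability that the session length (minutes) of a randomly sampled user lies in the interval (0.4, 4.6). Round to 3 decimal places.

Conditional on each segment, P(0.4 < X < 4.6): A: 0.542624; B: 6.0991e-05; C: 2.08389e-13.
By total probability, P(0.4 < X < 4.6) = 0.333333·0.542624 + 0.333333·6.0991e-05 + 0.333333·2.08389e-13 = 0.180895.

0.181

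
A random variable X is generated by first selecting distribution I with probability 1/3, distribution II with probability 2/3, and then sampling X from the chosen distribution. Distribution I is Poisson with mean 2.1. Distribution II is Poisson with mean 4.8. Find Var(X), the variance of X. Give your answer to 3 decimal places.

5.520

Per component, I: μ=2.1, E[X²]=6.51; II: μ=4.8, E[X²]=27.84.
E[X] = 0.333333·2.1 + 0.666667·4.8 = 3.9.
E[X²] = 0.333333·6.51 + 0.666667·27.84 = 20.73.
Var(X) = E[X²] − (E[X])² = 20.73 − 15.21 = 5.52.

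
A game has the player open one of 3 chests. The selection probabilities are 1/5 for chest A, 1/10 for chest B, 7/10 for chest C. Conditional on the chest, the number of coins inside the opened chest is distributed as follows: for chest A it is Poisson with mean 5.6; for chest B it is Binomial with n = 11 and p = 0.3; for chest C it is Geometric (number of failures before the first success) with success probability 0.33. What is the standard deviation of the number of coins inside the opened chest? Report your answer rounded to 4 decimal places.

Per component, A: μ=5.6, E[X²]=36.96; B: μ=3.3, E[X²]=13.2; C: μ=2.0303, E[X²]=10.2746.
E[X] = 0.2·5.6 + 0.1·3.3 + 0.7·2.0303 = 2.87121.
E[X²] = 0.2·36.96 + 0.1·13.2 + 0.7·10.2746 = 15.9042.
Var(X) = E[X²] − (E[X])² = 15.9042 − 8.24386 = 7.66034.
SD(X) = √7.66034 = 2.76773.

2.7677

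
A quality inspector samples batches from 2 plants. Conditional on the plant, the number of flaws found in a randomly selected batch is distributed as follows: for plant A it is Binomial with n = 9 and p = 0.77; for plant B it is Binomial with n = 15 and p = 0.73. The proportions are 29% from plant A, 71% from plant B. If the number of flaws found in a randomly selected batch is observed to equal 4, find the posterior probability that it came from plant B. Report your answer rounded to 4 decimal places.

0.0182

Likelihoods P(X=4 | ·): A: 0.0285084; B: 0.000215489.
Posterior ∝ prior × likelihood. Numerator for B: 0.71·0.000215489 = 0.000152997.
Normalizing constant: 0.29·0.0285084 + 0.71·0.000215489 = 0.00842043.
P(B | observation) = 0.000152997 / 0.00842043 = 0.0181698.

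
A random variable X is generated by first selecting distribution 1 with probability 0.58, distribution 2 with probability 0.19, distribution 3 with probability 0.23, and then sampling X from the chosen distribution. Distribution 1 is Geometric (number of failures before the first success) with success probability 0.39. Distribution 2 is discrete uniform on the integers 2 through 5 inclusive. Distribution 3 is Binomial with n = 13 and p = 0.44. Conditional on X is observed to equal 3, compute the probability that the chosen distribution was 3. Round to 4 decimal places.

0.1467

Likelihoods P(X=3 | ·): 1: 0.0885226; 2: 0.25; 3: 0.0738932.
Posterior ∝ prior × likelihood. Numerator for 3: 0.23·0.0738932 = 0.0169954.
Normalizing constant: 0.58·0.0885226 + 0.19·0.25 + 0.23·0.0738932 = 0.115839.
P(3 | observation) = 0.0169954 / 0.115839 = 0.146717.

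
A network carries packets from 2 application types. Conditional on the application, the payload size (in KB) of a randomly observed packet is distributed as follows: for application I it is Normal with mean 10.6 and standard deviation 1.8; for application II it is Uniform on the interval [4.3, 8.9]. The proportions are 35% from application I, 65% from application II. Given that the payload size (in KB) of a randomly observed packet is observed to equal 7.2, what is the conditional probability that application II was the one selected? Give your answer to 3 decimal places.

0.916

Likelihoods f(7.2 | ·): I: 0.0372287; II: 0.217391.
Posterior ∝ prior × likelihood. Numerator for II: 0.65·0.217391 = 0.141304.
Normalizing constant: 0.35·0.0372287 + 0.65·0.217391 = 0.154334.
P(II | observation) = 0.141304 / 0.154334 = 0.915573.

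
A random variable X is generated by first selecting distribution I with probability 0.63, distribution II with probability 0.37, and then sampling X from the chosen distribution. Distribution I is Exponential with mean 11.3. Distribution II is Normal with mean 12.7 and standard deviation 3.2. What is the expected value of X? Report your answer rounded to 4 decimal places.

11.8180

Component means — I: 11.3; II: 12.7.
E[X] = 0.63·11.3 + 0.37·12.7 = 11.818.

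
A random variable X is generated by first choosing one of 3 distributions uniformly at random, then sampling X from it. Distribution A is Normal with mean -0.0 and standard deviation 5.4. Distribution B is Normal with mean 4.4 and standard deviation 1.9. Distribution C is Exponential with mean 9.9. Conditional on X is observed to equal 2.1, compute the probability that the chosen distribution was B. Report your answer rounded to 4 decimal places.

0.4019

Likelihoods f(2.1 | ·): A: 0.0684977; B: 0.100915; C: 0.0817037.
Posterior ∝ prior × likelihood. Numerator for B: 0.333333·0.100915 = 0.0336382.
Normalizing constant: 0.333333·0.0684977 + 0.333333·0.100915 + 0.333333·0.0817037 = 0.0837054.
P(B | observation) = 0.0336382 / 0.0837054 = 0.401865.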